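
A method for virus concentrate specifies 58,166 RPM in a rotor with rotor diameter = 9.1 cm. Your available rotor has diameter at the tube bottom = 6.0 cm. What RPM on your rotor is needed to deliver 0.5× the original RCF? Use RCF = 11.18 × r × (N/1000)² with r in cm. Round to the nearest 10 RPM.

50650 RPM

Original rotor: r = 9.1 / 2 = 4.55 cm
RCF_original = 11.18 × 4.55 × (58.166)² = 11.18 × 4.55 × 3,383.283556 ≈ 172,104.3 × g
Target RCF = 0.5 × 172,104.3 ≈ 86,052.1 × g
Your rotor: r = 6.0 / 2 = 3 cm
86,052.1 = 11.18 × 3 × (N/1000)²
(N/1000)² = 86,052.1 / 33.54 = 2565.656
N = 1000 × √2565.656 ≈ 50,652.3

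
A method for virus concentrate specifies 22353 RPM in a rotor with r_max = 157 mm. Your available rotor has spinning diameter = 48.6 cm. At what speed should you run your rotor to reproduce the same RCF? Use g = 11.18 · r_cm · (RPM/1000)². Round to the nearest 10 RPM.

17970 RPM

Original rotor: r = 157 mm = 15.7 cm
RCF_original = 11.18 × 15.7 × (22.353)² = 11.18 × 15.7 × 499.656609 ≈ 87,702.7 × g
Your rotor: r = 48.6 / 2 = 24.3 cm
87,702.7 = 11.18 × 24.3 × (N/1000)²
(N/1000)² = 87,702.7 / 271.674 = 322.8233
N = 1000 × √322.8233 ≈ 17,967.3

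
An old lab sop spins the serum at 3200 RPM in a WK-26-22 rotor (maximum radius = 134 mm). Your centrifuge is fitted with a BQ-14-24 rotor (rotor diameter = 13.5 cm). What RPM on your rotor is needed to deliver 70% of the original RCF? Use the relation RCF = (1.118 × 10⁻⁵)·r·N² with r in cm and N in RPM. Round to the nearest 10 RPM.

Original rotor: r = 134 mm = 13.4 cm
RCF_original = 1.118 × 10⁻⁵ × 13.4 × (3200)² = 1.118 × 10⁻⁵ × 13.4 × 10,240,000 ≈ 1,534.1 × g
Target RCF = 0.7 × 1,534.1 ≈ 1,073.9 × g
Your rotor: r = 13.5 / 2 = 6.75 cm
1,073.9 = 1.118 × 10⁻⁵ × 6.75 × N²
N² = 1,073.9 / (7.5465 × 10⁻⁵) = 14,230,438
N ≈ √14,230,438 ≈ 3,772.3

3770 RPM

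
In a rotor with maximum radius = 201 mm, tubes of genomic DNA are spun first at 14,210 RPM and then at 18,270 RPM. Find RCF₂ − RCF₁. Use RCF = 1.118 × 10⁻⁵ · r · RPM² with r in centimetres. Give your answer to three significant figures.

≈ 29600 g

r = 201 mm = 20.1 cm
RCF₁ = 1.118 × 10⁻⁵ × 20.1 × (14210)² = 1.118 × 10⁻⁵ × 20.1 × 201,924,100 ≈ 45,376 × g
RCF₂ = 1.118 × 10⁻⁵ × 20.1 × (18270)² = 1.118 × 10⁻⁵ × 20.1 × 333,792,900 ≈ 75,009.3 × g
Increase = 75,009.3 − 45,376 = 29,633.3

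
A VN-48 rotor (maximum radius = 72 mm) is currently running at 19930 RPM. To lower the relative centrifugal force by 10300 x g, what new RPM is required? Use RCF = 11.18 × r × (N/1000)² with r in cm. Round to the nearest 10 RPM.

r = 72 mm = 7.2 cm
Current RCF = 11.18 × 7.2 × (19.93)² = 11.18 × 7.2 × 397.2049 ≈ 31,973.4 × g
Target RCF = 31,973.4 − 10,300 = 21,673.4 × g
(N/1000)² = 21,673.4 / 80.496 = 269.2482
N = 1000 × √269.2482 ≈ 16,408.8

N₂ ≈ 16410 RPM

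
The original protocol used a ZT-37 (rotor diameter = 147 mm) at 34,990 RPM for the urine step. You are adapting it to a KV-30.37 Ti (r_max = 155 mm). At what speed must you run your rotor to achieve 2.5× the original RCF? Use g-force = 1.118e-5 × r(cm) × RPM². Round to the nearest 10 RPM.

Original rotor: r = 147 mm / 2 = 73.5 mm = 7.35 cm
RCF_original = 1.118 × 10⁻⁵ × 7.35 × (34990)² = 1.118 × 10⁻⁵ × 7.35 × 1,224,300,100 ≈ 100,604.4 × g
Target RCF = 2.5 × 100,604.4 ≈ 251,511 × g
Your rotor: r = 155 mm = 15.5 cm
251,511 = 1.118 × 10⁻⁵ × 15.5 × N²
N² = 251,511 / (17.329 × 10⁻⁵) = 1,451,387,847
N ≈ √1,451,387,847 ≈ 38,097.1

38100 RPM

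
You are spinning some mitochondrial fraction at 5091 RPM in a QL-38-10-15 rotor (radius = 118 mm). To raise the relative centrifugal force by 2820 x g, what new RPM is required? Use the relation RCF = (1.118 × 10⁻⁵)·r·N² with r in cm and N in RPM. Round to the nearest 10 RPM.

r = 118 mm = 11.8 cm
Current RCF = 1.118 × 10⁻⁵ × 11.8 × (5091)² = 1.118 × 10⁻⁵ × 11.8 × 25,918,281 ≈ 3,419.2 × g
Target RCF = 3,419.2 + 2,820 = 6,239.2 × g
N² = 6,239.2 / (13.1924 × 10⁻⁵) = 47,293,896
N ≈ √47,293,896 ≈ 6,877.1

≈ 6880 RPM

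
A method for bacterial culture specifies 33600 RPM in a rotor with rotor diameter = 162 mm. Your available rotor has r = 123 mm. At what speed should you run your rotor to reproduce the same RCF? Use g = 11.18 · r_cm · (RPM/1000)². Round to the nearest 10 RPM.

27270 RPM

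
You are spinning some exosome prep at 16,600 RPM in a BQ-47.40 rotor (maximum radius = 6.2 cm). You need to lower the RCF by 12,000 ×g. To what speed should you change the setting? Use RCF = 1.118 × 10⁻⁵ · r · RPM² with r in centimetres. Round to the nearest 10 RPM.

≈ 10120 RPM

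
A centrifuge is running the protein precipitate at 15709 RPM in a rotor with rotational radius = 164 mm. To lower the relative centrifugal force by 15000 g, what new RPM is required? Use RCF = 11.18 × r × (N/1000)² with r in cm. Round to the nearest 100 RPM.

≈ 12800 RPM

r = 164 mm = 16.4 cm
Current RCF = 11.18 × 16.4 × (15.709)² = 11.18 × 16.4 × 246.772681 ≈ 45,246.3 × g
Target RCF = 45,246.3 − 15,000 = 30,246.3 × g
(N/1000)² = 30,246.3 / 183.352 = 164.963
N = 1000 × √164.963 ≈ 12,843.8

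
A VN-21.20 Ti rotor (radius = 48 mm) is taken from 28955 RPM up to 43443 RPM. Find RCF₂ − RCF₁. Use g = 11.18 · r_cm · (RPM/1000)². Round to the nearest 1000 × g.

r = 48 mm = 4.8 cm
RCF₁ = 11.18 × 4.8 × (28.955)² = 11.18 × 4.8 × 838.392025 ≈ 44,991.5 × g
RCF₂ = 11.18 × 4.8 × (43.443)² = 11.18 × 4.8 × 1,887.294249 ≈ 101,279.8 × g
Increase = 101,279.8 − 44,991.5 = 56,288.3

≈ 56000 x g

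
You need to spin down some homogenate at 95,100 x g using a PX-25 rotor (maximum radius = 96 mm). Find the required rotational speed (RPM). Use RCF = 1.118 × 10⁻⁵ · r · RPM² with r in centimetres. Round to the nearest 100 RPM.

≈ 29800 RPM

r = 96 mm = 9.6 cm
95,100 = 1.118 × 10⁻⁵ × 9.6 × N²
N² = 95,100 / (10.7328 × 10⁻⁵) = 886,068,873
N ≈ √886,068,873 ≈ 29,766.9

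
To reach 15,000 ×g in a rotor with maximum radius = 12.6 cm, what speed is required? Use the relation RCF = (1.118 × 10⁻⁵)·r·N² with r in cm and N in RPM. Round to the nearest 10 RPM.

≈ 10320 RPM

RCF = 1.118 × 10⁻⁵ × r × N²
15,000 = 1.118 × 10⁻⁵ × 12.6 × N²
N² = 15,000 / (14.0868 × 10⁻⁵) = 106,482,665
N ≈ √106,482,665 ≈ 10,319.0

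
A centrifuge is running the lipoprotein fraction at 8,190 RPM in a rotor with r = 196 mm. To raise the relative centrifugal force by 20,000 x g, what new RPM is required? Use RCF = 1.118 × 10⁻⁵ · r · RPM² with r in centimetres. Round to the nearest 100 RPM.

r = 196 mm = 19.6 cm
Current RCF = 1.118 × 10⁻⁵ × 19.6 × (8190)² = 1.118 × 10⁻⁵ × 19.6 × 67,076,100 ≈ 14,698.3 × g
Target RCF = 14,698.3 + 20,000 = 34,698.3 × g
N² = 34,698.3 / (21.9128 × 10⁻⁵) = 158,347,176
N ≈ √158,347,176 ≈ 12,583.6

≈ 12600 RPM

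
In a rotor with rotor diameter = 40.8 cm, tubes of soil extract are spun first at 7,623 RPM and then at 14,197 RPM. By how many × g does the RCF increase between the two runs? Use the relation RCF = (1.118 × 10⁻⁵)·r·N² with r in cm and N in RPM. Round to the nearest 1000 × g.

≈ 33000 × g

r = 40.8 / 2 = 20.4 cm
RCF₁ = 1.118 × 10⁻⁵ × 20.4 × (7623)² = 1.118 × 10⁻⁵ × 20.4 × 58,110,129 ≈ 13,253.3 × g
RCF₂ = 1.118 × 10⁻⁵ × 20.4 × (14197)² = 1.118 × 10⁻⁵ × 20.4 × 201,554,809 ≈ 45,969 × g
Increase = 45,969 − 13,253.3 = 32,715.7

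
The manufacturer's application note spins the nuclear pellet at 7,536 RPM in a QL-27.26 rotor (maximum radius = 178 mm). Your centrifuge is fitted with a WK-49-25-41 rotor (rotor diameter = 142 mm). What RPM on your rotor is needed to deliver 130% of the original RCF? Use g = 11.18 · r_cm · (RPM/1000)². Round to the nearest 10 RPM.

Original rotor: r = 178 mm = 17.8 cm
RCF = 11.18 × r × (N/1000)²
RCF_original = 11.18 × 17.8 × (7.536)² = 11.18 × 17.8 × 56.791296 ≈ 11,301.7 × g
Target RCF = 1.3 × 11,301.7 ≈ 14,692.2 × g
Your rotor: r = 142 mm / 2 = 71 mm = 7.1 cm
14,692.2 = 11.18 × 7.1 × (N/1000)²
(N/1000)² = 14,692.2 / 79.378 = 185.0916
N = 1000 × √185.0916 ≈ 13,604.8

≈ 13600 RPM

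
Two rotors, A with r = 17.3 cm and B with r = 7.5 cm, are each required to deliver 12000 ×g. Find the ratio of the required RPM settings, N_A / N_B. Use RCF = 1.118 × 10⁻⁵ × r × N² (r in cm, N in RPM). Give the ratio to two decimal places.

0.66

At fixed RCF, N ∝ 1/√r, so N_A/N_B = √(r_B/r_A) = √(7.5/17.3) = √0.433526 = 0.6584.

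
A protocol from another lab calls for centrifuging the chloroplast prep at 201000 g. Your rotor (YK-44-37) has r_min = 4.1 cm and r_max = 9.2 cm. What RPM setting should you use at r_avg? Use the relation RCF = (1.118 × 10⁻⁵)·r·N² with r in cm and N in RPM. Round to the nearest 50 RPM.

≈ 52000 RPM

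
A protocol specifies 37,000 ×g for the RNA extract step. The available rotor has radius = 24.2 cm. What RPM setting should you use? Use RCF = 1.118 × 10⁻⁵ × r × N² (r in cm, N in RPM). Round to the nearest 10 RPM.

≈ 11690 RPM

RCF = 1.118 × 10⁻⁵ × r × N²
37,000 = 1.118 × 10⁻⁵ × 24.2 × N²
N² = 37,000 / (27.0556 × 10⁻⁵) = 136,755,422
N ≈ √136,755,422 ≈ 11,694.2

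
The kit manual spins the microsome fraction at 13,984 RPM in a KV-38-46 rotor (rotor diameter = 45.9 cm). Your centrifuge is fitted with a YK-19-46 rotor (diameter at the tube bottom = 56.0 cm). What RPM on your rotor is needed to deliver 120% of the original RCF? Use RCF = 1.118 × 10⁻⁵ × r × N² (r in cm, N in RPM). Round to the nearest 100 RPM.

≈ 13900 RPM

Original rotor: r = 45.9 / 2 = 22.95 cm
RCF_original = 1.118 × 10⁻⁵ × 22.95 × (13984)² = 1.118 × 10⁻⁵ × 22.95 × 195,552,256 ≈ 50,175 × g
Target RCF = 1.2 × 50,175 ≈ 60,210 × g
Your rotor: r = 56.0 / 2 = 28 cm
60,210 = 1.118 × 10⁻⁵ × 28 × N²
N² = 60,210 / (31.304 × 10⁻⁵) = 192,339,637
N ≈ √192,339,637 ≈ 13,868.7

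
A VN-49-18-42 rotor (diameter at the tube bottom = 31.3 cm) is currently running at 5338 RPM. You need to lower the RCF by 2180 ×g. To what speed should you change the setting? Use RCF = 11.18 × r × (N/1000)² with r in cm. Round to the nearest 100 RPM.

N₂ ≈ 4000 RPM

r = 31.3 / 2 = 15.65 cm
Current RCF = 11.18 × 15.65 × (5.338)² = 11.18 × 15.65 × 28.494244 ≈ 4,985.6 × g
Target RCF = 4,985.6 − 2,180 = 2,805.6 × g
(N/1000)² = 2,805.6 / 174.967 = 16.03502
N = 1000 × √16.03502 ≈ 4,004.4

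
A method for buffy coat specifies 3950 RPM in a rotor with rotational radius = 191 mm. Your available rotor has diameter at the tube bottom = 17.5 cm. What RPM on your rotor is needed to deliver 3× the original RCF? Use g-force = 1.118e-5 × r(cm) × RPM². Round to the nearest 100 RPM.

10100 RPM

Original rotor: r = 191 mm = 19.1 cm
RCF_original = 1.118 × 10⁻⁵ × 19.1 × (3950)² = 1.118 × 10⁻⁵ × 19.1 × 15,602,500 ≈ 3,331.7 × g
Target RCF = 3 × 3,331.7 ≈ 9,995.1 × g
Your rotor: r = 17.5 / 2 = 8.75 cm
9,995.1 = 1.118 × 10⁻⁵ × 8.75 × N²
N² = 9,995.1 / (9.7825 × 10⁻⁵) = 102,173,269
N ≈ √102,173,269 ≈ 10,108.1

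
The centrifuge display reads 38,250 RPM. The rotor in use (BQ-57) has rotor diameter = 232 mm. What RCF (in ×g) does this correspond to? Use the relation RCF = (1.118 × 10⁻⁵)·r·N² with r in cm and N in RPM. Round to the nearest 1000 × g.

≈ 190000 ×g

r = 232 mm / 2 = 116 mm = 11.6 cm
RCF = 1.118 × 10⁻⁵ × 11.6 × (38250)² = 1.118 × 10⁻⁵ × 11.6 × 1,463,062,500 ≈ 189,741.6 × g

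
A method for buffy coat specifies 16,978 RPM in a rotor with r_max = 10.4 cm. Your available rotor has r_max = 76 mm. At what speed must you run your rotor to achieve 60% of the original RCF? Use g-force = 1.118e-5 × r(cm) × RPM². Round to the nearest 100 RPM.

RCF = 1.118 × 10⁻⁵ × r × N²
RCF_original = 1.118 × 10⁻⁵ × 10.4 × (16978)² = 1.118 × 10⁻⁵ × 10.4 × 288,252,484 ≈ 33,515.7 × g
Target RCF = 0.6 × 33,515.7 ≈ 20,109.4 × g
Your rotor: r = 76 mm = 7.6 cm
20,109.4 = 1.118 × 10⁻⁵ × 7.6 × N²
N² = 20,109.4 / (8.4968 × 10⁻⁵) = 236,670,276
N ≈ √236,670,276 ≈ 15,384.1

≈ 15400 RPM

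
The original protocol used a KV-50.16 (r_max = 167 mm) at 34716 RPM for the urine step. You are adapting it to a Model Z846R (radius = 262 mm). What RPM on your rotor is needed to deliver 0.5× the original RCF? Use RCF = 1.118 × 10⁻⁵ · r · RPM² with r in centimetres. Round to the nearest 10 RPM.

19600 RPM

Original rotor: r = 167 mm = 16.7 cm
RCF_original = 1.118 × 10⁻⁵ × 16.7 × (34716)² = 1.118 × 10⁻⁵ × 16.7 × 1,205,200,656 ≈ 225,018.2 × g
Target RCF = 0.5 × 225,018.2 ≈ 112,509.1 × g
Your rotor: r = 262 mm = 26.2 cm
112,509.1 = 1.118 × 10⁻⁵ × 26.2 × N²
N² = 112,509.1 / (29.2916 × 10⁻⁵) = 384,100,220
N ≈ √384,100,220 ≈ 19,598.5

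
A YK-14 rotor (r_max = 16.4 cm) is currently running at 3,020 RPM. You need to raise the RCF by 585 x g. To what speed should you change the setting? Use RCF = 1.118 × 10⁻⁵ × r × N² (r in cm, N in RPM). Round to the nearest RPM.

Current RCF = 1.118 × 10⁻⁵ × 16.4 × (3020)² = 1.118 × 10⁻⁵ × 16.4 × 9,120,400 ≈ 1,672.2 × g
Target RCF = 1,672.2 + 585 = 2,257.2 × g
N² = 2,257.2 / (18.3352 × 10⁻⁵) = 12,310,747
N ≈ √12,310,747 ≈ 3,508.7

N₂ ≈ 3509 RPM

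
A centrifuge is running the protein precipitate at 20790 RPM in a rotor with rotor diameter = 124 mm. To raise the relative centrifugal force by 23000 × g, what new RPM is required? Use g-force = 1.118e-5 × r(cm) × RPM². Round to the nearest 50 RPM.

≈ 27650 RPM

r = 124 mm / 2 = 62 mm = 6.2 cm
Current RCF = 1.118 × 10⁻⁵ × 6.2 × (20790)² = 1.118 × 10⁻⁵ × 6.2 × 432,224,100 ≈ 29,960 × g
Target RCF = 29,960 + 23,000 = 52,960 × g
N² = 52,960 / (6.9316 × 10⁻⁵) = 764,037,163
N ≈ √764,037,163 ≈ 27,641.2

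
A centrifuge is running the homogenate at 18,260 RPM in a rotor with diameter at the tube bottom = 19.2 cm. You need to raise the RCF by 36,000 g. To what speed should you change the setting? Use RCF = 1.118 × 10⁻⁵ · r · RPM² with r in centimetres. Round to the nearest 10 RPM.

≈ 25860 RPM

r = 19.2 / 2 = 9.6 cm
Current RCF = 1.118 × 10⁻⁵ × 9.6 × (18260)² = 1.118 × 10⁻⁵ × 9.6 × 333,427,600 ≈ 35,786.1 × g
Target RCF = 35,786.1 + 36,000 = 71,786.1 × g
N² = 71,786.1 / (10.7328 × 10⁻⁵) = 668,847,831
N ≈ √668,847,831 ≈ 25,862.1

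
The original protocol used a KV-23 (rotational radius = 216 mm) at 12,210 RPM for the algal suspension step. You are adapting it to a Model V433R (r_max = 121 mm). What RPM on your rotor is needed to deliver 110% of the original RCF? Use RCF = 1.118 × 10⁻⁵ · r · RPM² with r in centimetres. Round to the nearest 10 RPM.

17110 RPM

Original rotor: r = 216 mm = 21.6 cm
RCF = 1.118 × 10⁻⁵ × r × N²
RCF_original = 1.118 × 10⁻⁵ × 21.6 × (12210)² = 1.118 × 10⁻⁵ × 21.6 × 149,084,100 ≈ 36,002 × g
Target RCF = 1.1 × 36,002 ≈ 39,602.2 × g
Your rotor: r = 121 mm = 12.1 cm
39,602.2 = 1.118 × 10⁻⁵ × 12.1 × N²
N² = 39,602.2 / (13.5278 × 10⁻⁵) = 292,746,788
N ≈ √292,746,788 ≈ 17,109.8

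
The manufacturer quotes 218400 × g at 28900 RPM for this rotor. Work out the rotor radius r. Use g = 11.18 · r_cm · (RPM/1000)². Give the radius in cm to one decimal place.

218400 = 11.18 × r × (28.9)²
r = 218400 / (11.18 × 835.21) = 218400 / 9337.648 ≈ 23.389 cm

≈ 23.4 cm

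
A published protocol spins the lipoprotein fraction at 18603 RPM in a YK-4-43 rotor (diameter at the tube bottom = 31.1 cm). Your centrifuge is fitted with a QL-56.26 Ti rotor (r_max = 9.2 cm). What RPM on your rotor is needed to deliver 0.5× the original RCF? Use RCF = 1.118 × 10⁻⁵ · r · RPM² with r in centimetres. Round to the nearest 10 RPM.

Original rotor: r = 31.1 / 2 = 15.55 cm
RCF = 1.118 × 10⁻⁵ × r × N²
RCF_original = 1.118 × 10⁻⁵ × 15.55 × (18603)² = 1.118 × 10⁻⁵ × 15.55 × 346,071,609 ≈ 60,164.2 × g
Target RCF = 0.5 × 60,164.2 ≈ 30,082.1 × g
30,082.1 = 1.118 × 10⁻⁵ × 9.2 × N²
N² = 30,082.1 / (10.2856 × 10⁻⁵) = 292,468,111
N ≈ √292,468,111 ≈ 17,101.7

17100 RPM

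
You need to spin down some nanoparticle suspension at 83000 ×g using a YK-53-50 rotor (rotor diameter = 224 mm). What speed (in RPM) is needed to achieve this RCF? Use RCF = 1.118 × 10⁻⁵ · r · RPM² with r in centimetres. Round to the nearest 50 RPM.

≈ 25750 RPM

r = 224 mm / 2 = 112 mm = 11.2 cm
RCF = 1.118 × 10⁻⁵ × r × N²
83,000 = 1.118 × 10⁻⁵ × 11.2 × N²
N² = 83,000 / (12.5216 × 10⁻⁵) = 662,854,587
N ≈ √662,854,587 ≈ 25,746.0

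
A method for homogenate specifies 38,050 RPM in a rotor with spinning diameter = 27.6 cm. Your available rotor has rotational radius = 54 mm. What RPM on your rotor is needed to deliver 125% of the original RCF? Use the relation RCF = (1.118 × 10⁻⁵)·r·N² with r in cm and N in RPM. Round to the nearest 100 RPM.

Original rotor: r = 27.6 / 2 = 13.8 cm
RCF_original = 1.118 × 10⁻⁵ × 13.8 × (38050)² = 1.118 × 10⁻⁵ × 13.8 × 1,447,802,500 ≈ 223,372.8 × g
Target RCF = 1.25 × 223,372.8 ≈ 279,216 × g
Your rotor: r = 54 mm = 5.4 cm
279,216 = 1.118 × 10⁻⁵ × 5.4 × N²
N² = 279,216 / (6.0372 × 10⁻⁵) = 4,624,925,462
N ≈ √4,624,925,462 ≈ 68,006.8

68000 RPM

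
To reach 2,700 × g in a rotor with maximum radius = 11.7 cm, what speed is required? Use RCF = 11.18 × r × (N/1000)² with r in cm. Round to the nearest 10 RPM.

4540 RPM

2,700 = 11.18 × 11.7 × (N/1000)²
(N/1000)² = 2,700 / 130.806 = 20.64125
N = 1000 × √20.64125 ≈ 4,543.3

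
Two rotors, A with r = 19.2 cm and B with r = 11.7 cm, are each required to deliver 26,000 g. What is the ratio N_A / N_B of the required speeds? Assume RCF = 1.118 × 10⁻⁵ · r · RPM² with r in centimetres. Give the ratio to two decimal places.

At fixed RCF, N ∝ 1/√r, so N_A/N_B = √(r_B/r_A) = √(11.7/19.2) = √0.609375 = 0.7806.

0.78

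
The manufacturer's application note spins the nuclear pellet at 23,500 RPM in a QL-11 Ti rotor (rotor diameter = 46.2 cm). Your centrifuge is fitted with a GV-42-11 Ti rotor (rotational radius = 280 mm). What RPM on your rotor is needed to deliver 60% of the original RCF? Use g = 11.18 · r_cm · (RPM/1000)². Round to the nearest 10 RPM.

Original rotor: r = 46.2 / 2 = 23.1 cm
RCF = 11.18 × r × (N/1000)²
RCF_original = 11.18 × 23.1 × (23.5)² = 11.18 × 23.1 × 552.25 ≈ 142,623 × g
Target RCF = 0.6 × 142,623 ≈ 85,573.8 × g
Your rotor: r = 280 mm = 28.0 cm
85,573.8 = 11.18 × 28 × (N/1000)²
(N/1000)² = 85,573.8 / 313.04 = 273.3638
N = 1000 × √273.3638 ≈ 16,533.7

≈ 16530 RPM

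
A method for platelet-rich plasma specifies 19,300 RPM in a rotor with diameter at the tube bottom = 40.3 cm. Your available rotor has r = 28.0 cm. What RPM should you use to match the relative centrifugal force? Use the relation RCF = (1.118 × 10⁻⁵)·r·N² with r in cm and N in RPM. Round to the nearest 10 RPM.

Original rotor: r = 40.3 / 2 = 20.15 cm
RCF = 1.118 × 10⁻⁵ × r × N²
RCF_original = 1.118 × 10⁻⁵ × 20.15 × (19300)² = 1.118 × 10⁻⁵ × 20.15 × 372,490,000 ≈ 83,913.4 × g
83,913.4 = 1.118 × 10⁻⁵ × 28 × N²
N² = 83,913.4 / (31.304 × 10⁻⁵) = 268,059,673
N ≈ √268,059,673 ≈ 16,372.5

16370 RPM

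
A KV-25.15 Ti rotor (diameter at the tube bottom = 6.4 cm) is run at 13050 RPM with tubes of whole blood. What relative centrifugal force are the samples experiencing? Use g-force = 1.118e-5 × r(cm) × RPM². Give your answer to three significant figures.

6090 x g

r = 6.4 / 2 = 3.2 cm
RCF = 1.118 × 10⁻⁵ × r × N²
RCF = 1.118 × 10⁻⁵ × 3.2 × (13050)² = 1.118 × 10⁻⁵ × 3.2 × 170,302,500 ≈ 6,092.7 × g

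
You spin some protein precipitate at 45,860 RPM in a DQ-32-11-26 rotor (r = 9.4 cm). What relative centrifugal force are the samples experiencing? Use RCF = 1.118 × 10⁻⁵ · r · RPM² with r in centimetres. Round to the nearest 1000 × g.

RCF = 1.118 × 10⁻⁵ × r × N²
RCF = 1.118 × 10⁻⁵ × 9.4 × (45860)² = 1.118 × 10⁻⁵ × 9.4 × 2,103,139,600 ≈ 221,023.1 × g

RCF ≈ 221000 x g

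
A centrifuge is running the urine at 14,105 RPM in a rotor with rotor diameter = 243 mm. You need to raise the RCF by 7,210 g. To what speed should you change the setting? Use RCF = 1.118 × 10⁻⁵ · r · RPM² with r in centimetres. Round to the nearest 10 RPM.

≈ 15880 RPM

r = 243 mm / 2 = 121.5 mm = 12.15 cm
Current RCF = 1.118 × 10⁻⁵ × 12.15 × (14105)² = 1.118 × 10⁻⁵ × 12.15 × 198,951,025 ≈ 27,024.9 × g
Target RCF = 27,024.9 + 7,210 = 34,234.9 × g
N² = 34,234.9 / (13.5837 × 10⁻⁵) = 252,029,270
N ≈ √252,029,270 ≈ 15,875.4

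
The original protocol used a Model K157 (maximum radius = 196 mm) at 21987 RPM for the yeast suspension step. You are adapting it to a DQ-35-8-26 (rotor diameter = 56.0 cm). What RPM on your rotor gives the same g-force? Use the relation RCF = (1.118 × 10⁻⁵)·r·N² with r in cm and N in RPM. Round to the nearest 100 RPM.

≈ 18400 RPM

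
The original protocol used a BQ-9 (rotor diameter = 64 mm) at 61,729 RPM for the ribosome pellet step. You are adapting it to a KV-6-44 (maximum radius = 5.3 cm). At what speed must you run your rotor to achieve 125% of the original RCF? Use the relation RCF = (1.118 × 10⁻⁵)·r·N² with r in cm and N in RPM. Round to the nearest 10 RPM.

≈ 53630 RPM

Original rotor: r = 64 mm / 2 = 32 mm = 3.2 cm
RCF_original = 1.118 × 10⁻⁵ × 3.2 × (61729)² = 1.118 × 10⁻⁵ × 3.2 × 3,810,469,441 ≈ 136,323.4 × g
Target RCF = 1.25 × 136,323.4 ≈ 170,404.2 × g
170,404.2 = 1.118 × 10⁻⁵ × 5.3 × N²
N² = 170,404.2 / (5.9254 × 10⁻⁵) = 2,875,826,105
N ≈ √2,875,826,105 ≈ 53,626.7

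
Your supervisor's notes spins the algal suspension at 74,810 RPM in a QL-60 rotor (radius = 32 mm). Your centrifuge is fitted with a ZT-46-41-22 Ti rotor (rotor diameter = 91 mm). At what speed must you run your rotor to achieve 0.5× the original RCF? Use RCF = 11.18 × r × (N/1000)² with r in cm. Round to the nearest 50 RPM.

≈ 44350 RPM

Original rotor: r = 32 mm = 3.2 cm
RCF_original = 11.18 × 3.2 × (74.81)² = 11.18 × 3.2 × 5,596.5361 ≈ 200,221.7 × g
Target RCF = 0.5 × 200,221.7 ≈ 100,110.9 × g
Your rotor: r = 91 mm / 2 = 45.5 mm = 4.55 cm
100,110.9 = 11.18 × 4.55 × (N/1000)²
(N/1000)² = 100,110.9 / 50.869 = 1968.014
N = 1000 × √1968.014 ≈ 44,362.3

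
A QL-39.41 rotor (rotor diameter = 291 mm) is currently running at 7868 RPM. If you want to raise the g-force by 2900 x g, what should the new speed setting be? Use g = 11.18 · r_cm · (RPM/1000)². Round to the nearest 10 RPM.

r = 291 mm / 2 = 145.5 mm = 14.55 cm
Current RCF = 11.18 × 14.55 × (7.868)² = 11.18 × 14.55 × 61.905424 ≈ 10,070.1 × g
Target RCF = 10,070.1 + 2,900 = 12,970.1 × g
(N/1000)² = 12,970.1 / 162.669 = 79.73308
N = 1000 × √79.73308 ≈ 8,929.3

≈ 8930 RPM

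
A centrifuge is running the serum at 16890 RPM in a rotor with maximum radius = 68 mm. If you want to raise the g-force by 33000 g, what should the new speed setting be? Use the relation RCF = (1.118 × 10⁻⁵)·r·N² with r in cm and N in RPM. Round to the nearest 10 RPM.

r = 68 mm = 6.8 cm
Current RCF = 1.118 × 10⁻⁵ × 6.8 × (16890)² = 1.118 × 10⁻⁵ × 6.8 × 285,272,100 ≈ 21,687.5 × g
Target RCF = 21,687.5 + 33,000 = 54,687.5 × g
N² = 54,687.5 / (7.6024 × 10⁻⁵) = 719,345,207
N ≈ √719,345,207 ≈ 26,820.6

26820 RPM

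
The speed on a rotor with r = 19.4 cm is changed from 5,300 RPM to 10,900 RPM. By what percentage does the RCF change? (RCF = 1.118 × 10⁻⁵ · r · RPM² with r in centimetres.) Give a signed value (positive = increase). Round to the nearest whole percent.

RCF ∝ N², so the ratio is (10900/5300)² = (2.056604)² = 4.2296.
Change = 4.2296 − 1 = +3.2296 → +323.0%.

+323%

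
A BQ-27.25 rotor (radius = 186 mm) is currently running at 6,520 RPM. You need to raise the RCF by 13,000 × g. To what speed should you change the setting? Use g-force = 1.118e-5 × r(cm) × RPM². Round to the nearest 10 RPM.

r = 186 mm = 18.6 cm
Current RCF = 1.118 × 10⁻⁵ × 18.6 × (6520)² = 1.118 × 10⁻⁵ × 18.6 × 42,510,400 ≈ 8,840 × g
Target RCF = 8,840 + 13,000 = 21,840 × g
N² = 21,840 / (20.7948 × 10⁻⁵) = 105,026,257
N ≈ √105,026,257 ≈ 10,248.2

≈ 10250 RPM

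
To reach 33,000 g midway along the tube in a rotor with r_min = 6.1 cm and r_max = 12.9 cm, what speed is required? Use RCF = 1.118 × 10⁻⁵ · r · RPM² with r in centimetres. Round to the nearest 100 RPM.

r_avg = (6.1 + 12.9) / 2 = 9.5 cm
RCF = 1.118 × 10⁻⁵ × r × N²
33,000 = 1.118 × 10⁻⁵ × 9.5 × N²
N² = 33,000 / (10.621 × 10⁻⁵) = 310,705,207
N ≈ √310,705,207 ≈ 17,626.8

N ≈ 17600 RPM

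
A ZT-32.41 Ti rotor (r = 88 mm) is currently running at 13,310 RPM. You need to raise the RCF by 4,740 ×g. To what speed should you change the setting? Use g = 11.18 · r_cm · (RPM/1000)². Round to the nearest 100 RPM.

r = 88 mm = 8.8 cm
Current RCF = 11.18 × 8.8 × (13.31)² = 11.18 × 8.8 × 177.1561 ≈ 17,429.3 × g
Target RCF = 17,429.3 + 4,740 = 22,169.3 × g
(N/1000)² = 22,169.3 / 98.384 = 225.3344
N = 1000 × √225.3344 ≈ 15,011.1

≈ 15000 RPM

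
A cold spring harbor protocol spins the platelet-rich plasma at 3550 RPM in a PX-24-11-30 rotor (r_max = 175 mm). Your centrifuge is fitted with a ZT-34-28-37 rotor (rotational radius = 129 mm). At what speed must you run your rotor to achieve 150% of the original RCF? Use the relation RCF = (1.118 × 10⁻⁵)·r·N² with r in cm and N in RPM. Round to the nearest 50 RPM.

Original rotor: r = 175 mm = 17.5 cm
RCF_original = 1.118 × 10⁻⁵ × 17.5 × (3550)² = 1.118 × 10⁻⁵ × 17.5 × 12,602,500 ≈ 2,465.7 × g
Target RCF = 1.5 × 2,465.7 ≈ 3,698.5 × g
Your rotor: r = 129 mm = 12.9 cm
3,698.5 = 1.118 × 10⁻⁵ × 12.9 × N²
N² = 3,698.5 / (14.4222 × 10⁻⁵) = 25,644,493
N ≈ √25,644,493 ≈ 5,064.0

5050 RPM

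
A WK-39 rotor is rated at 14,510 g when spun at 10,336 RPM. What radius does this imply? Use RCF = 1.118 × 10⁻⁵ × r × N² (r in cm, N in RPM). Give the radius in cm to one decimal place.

12.1 cm

RCF = 1.118 × 10⁻⁵ × r × N²
14510 = 1.118 × 10⁻⁵ × r × (10336)²
r = 14510 / (1.118 × 10⁻⁵ × 106,832,896) = 14510 / 1194.392 ≈ 12.148 cm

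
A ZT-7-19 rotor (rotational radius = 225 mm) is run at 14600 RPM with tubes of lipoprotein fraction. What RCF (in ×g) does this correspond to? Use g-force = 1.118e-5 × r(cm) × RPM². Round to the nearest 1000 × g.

r = 225 mm = 22.5 cm
RCF = 1.118 × 10⁻⁵ × 22.5 × (14600)² = 1.118 × 10⁻⁵ × 22.5 × 213,160,000 ≈ 53,620.4 × g

54000 ×g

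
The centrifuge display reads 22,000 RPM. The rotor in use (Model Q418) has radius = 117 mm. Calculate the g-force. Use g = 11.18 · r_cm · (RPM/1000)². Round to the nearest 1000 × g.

≈ 63000 ×g

r = 117 mm = 11.7 cm
RCF = 11.18 × 11.7 × (22)² = 11.18 × 11.7 × 484 ≈ 63,310.1 × g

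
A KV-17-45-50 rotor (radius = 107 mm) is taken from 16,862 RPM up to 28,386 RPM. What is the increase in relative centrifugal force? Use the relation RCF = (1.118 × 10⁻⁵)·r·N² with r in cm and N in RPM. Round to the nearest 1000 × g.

≈ 62000 x g

r = 107 mm = 10.7 cm
RCF₁ = 1.118 × 10⁻⁵ × 10.7 × (16862)² = 1.118 × 10⁻⁵ × 10.7 × 284,327,044 ≈ 34,012.9 × g
RCF₂ = 1.118 × 10⁻⁵ × 10.7 × (28386)² = 1.118 × 10⁻⁵ × 10.7 × 805,764,996 ≈ 96,390.4 × g
Increase = 96,390.4 − 34,012.9 = 62,377.5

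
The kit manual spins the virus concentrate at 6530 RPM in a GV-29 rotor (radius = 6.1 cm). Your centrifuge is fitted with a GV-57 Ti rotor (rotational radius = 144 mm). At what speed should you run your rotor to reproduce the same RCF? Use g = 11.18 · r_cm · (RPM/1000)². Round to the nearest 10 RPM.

RCF_original = 11.18 × 6.1 × (6.53)² = 11.18 × 6.1 × 42.6409 ≈ 2,908 × g
Your rotor: r = 144 mm = 14.4 cm
2,908 = 11.18 × 14.4 × (N/1000)²
(N/1000)² = 2,908 / 160.992 = 18.06301
N = 1000 × √18.06301 ≈ 4,250.1

4250 RPM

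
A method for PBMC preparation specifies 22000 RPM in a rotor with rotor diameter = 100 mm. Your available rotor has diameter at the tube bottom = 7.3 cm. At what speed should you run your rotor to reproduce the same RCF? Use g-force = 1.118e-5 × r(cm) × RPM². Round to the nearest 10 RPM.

25750 RPM

Original rotor: r = 100 mm / 2 = 50 mm = 5 cm
RCF_original = 1.118 × 10⁻⁵ × 5 × (22000)² = 1.118 × 10⁻⁵ × 5 × 484,000,000 ≈ 27,055.6 × g
Your rotor: r = 7.3 / 2 = 3.65 cm
27,055.6 = 1.118 × 10⁻⁵ × 3.65 × N²
N² = 27,055.6 / (4.0807 × 10⁻⁵) = 663,013,699
N ≈ √663,013,699 ≈ 25,749.1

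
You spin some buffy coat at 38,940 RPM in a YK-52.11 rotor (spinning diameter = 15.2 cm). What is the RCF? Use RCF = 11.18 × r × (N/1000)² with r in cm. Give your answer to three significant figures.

RCF ≈ 129000 g

r = 15.2 / 2 = 7.6 cm
RCF = 11.18 × 7.6 × (38.94)² = 11.18 × 7.6 × 1,516.3236 ≈ 128,839 × g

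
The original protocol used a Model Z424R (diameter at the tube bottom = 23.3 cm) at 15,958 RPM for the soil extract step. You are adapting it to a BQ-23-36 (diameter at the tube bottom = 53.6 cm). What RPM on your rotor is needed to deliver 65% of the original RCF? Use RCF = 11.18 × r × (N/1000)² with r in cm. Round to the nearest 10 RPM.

≈ 8480 RPM

Original rotor: r = 23.3 / 2 = 11.65 cm
RCF_original = 11.18 × 11.65 × (15.958)² = 11.18 × 11.65 × 254.657764 ≈ 33,168.4 × g
Target RCF = 0.65 × 33,168.4 ≈ 21,559.5 × g
Your rotor: r = 53.6 / 2 = 26.8 cm
21,559.5 = 11.18 × 26.8 × (N/1000)²
(N/1000)² = 21,559.5 / 299.624 = 71.95518
N = 1000 × √71.95518 ≈ 8,482.6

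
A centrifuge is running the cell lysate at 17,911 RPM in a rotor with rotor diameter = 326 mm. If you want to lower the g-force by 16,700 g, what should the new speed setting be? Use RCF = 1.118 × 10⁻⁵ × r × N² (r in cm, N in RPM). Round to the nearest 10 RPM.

N₂ ≈ 15140 RPM

r = 326 mm / 2 = 163 mm = 16.3 cm
Current RCF = 1.118 × 10⁻⁵ × 16.3 × (17911)² = 1.118 × 10⁻⁵ × 16.3 × 320,803,921 ≈ 58,461.4 × g
Target RCF = 58,461.4 − 16,700 = 41,761.4 × g
N² = 41,761.4 / (18.2234 × 10⁻⁵) = 229,163,603
N ≈ √229,163,603 ≈ 15,138.2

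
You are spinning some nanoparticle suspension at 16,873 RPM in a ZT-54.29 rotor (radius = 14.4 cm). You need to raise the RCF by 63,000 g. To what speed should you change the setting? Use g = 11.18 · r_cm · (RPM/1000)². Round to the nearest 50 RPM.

26000 RPM

Current RCF = 11.18 × 14.4 × (16.873)² = 11.18 × 14.4 × 284.698129 ≈ 45,834.1 × g
Target RCF = 45,834.1 + 63,000 = 108,834.1 × g
(N/1000)² = 108,834.1 / 160.992 = 676.0218
N = 1000 × √676.0218 ≈ 26,000.4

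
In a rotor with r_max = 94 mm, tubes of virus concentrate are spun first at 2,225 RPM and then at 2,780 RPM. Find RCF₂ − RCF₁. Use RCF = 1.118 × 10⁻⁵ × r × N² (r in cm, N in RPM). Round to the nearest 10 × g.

290 ×g

r = 94 mm = 9.4 cm
RCF₁ = 1.118 × 10⁻⁵ × 9.4 × (2225)² = 1.118 × 10⁻⁵ × 9.4 × 4,950,625 ≈ 520.3 × g
RCF₂ = 1.118 × 10⁻⁵ × 9.4 × (2780)² = 1.118 × 10⁻⁵ × 9.4 × 7,728,400 ≈ 812.2 × g
Increase = 812.2 − 520.3 = 291.9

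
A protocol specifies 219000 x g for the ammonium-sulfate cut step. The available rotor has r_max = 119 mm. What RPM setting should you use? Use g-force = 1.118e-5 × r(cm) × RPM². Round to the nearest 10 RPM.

r = 119 mm = 11.9 cm
219,000 = 1.118 × 10⁻⁵ × 11.9 × N²
N² = 219,000 / (13.3042 × 10⁻⁵) = 1,646,096,721
N ≈ √1,646,096,721 ≈ 40,572.1

40570 RPM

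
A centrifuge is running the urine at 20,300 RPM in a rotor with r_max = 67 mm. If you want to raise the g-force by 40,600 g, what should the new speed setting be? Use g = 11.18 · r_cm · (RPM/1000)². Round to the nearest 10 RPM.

r = 67 mm = 6.7 cm
Current RCF = 11.18 × 6.7 × (20.3)² = 11.18 × 6.7 × 412.09 ≈ 30,868 × g
Target RCF = 30,868 + 40,600 = 71,468 × g
(N/1000)² = 71,468 / 74.906 = 954.1025
N = 1000 × √954.1025 ≈ 30,888.5

≈ 30890 RPM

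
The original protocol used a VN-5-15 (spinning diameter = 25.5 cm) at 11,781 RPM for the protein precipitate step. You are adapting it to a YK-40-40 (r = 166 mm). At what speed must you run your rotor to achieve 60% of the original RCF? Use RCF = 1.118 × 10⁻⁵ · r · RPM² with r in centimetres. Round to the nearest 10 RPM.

Original rotor: r = 25.5 / 2 = 12.75 cm
RCF_original = 1.118 × 10⁻⁵ × 12.75 × (11781)² = 1.118 × 10⁻⁵ × 12.75 × 138,791,961 ≈ 19,784.1 × g
Target RCF = 0.6 × 19,784.1 ≈ 11,870.5 × g
Your rotor: r = 166 mm = 16.6 cm
11,870.5 = 1.118 × 10⁻⁵ × 16.6 × N²
N² = 11,870.5 / (18.5588 × 10⁻⁵) = 63,961,571
N ≈ √63,961,571 ≈ 7,997.6

8000 RPM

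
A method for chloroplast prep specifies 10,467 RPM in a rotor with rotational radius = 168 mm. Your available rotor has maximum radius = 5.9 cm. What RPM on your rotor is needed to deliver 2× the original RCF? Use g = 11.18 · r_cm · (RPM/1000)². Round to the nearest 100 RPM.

≈ 25000 RPM

Original rotor: r = 168 mm = 16.8 cm
RCF_original = 11.18 × 16.8 × (10.467)² = 11.18 × 16.8 × 109.558089 ≈ 20,577.6 × g
Target RCF = 2 × 20,577.6 ≈ 41,155.2 × g
41,155.2 = 11.18 × 5.9 × (N/1000)²
(N/1000)² = 41,155.2 / 65.962 = 623.9229
N = 1000 × √623.9229 ≈ 24,978.4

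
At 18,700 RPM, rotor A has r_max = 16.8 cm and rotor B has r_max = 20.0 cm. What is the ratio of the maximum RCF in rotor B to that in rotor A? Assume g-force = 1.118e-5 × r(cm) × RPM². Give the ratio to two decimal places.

1.19

At fixed N, RCF ∝ r, so RCF_B/RCF_A = r_B/r_A = 20.0 / 16.8 = 1.1905.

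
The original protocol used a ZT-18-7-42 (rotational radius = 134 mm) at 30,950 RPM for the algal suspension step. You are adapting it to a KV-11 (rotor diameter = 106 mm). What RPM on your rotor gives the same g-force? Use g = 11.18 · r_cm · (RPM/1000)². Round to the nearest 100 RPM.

49200 RPM

Original rotor: r = 134 mm = 13.4 cm
RCF = 11.18 × r × (N/1000)²
RCF_original = 11.18 × 13.4 × (30.95)² = 11.18 × 13.4 × 957.9025 ≈ 143,505.3 × g
Your rotor: r = 106 mm / 2 = 53 mm = 5.3 cm
143,505.3 = 11.18 × 5.3 × (N/1000)²
(N/1000)² = 143,505.3 / 59.254 = 2421.867
N = 1000 × √2421.867 ≈ 49,212.5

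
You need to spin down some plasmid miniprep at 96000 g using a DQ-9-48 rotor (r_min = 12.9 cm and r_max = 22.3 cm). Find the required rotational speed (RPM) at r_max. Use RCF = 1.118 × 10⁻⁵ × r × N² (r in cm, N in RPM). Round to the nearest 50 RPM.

Use r_max = 22.3 cm.
RCF = 1.118 × 10⁻⁵ × r × N²
96,000 = 1.118 × 10⁻⁵ × 22.3 × N²
N² = 96,000 / (24.9314 × 10⁻⁵) = 385,056,595
N ≈ √385,056,595 ≈ 19,622.9

≈ 19600 RPM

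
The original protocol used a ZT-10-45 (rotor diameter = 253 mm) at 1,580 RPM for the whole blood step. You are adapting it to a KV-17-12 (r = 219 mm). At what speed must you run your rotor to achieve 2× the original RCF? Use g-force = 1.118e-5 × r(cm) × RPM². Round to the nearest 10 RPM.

Original rotor: r = 253 mm / 2 = 126.5 mm = 12.65 cm
RCF_original = 1.118 × 10⁻⁵ × 12.65 × (1580)² = 1.118 × 10⁻⁵ × 12.65 × 2,496,400 ≈ 353.1 × g
Target RCF = 2 × 353.1 ≈ 706.2 × g
Your rotor: r = 219 mm = 21.9 cm
706.2 = 1.118 × 10⁻⁵ × 21.9 × N²
N² = 706.2 / (24.4842 × 10⁻⁵) = 2,884,309
N ≈ √2,884,309 ≈ 1,698.3

≈ 1700 RPM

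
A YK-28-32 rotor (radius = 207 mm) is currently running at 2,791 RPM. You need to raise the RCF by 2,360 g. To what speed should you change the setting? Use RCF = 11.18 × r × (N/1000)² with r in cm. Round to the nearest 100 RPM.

N₂ ≈ 4200 RPM

r = 207 mm = 20.7 cm
Current RCF = 11.18 × 20.7 × (2.791)² = 11.18 × 20.7 × 7.789681 ≈ 1,802.7 × g
Target RCF = 1,802.7 + 2,360 = 4,162.7 × g
(N/1000)² = 4,162.7 / 231.426 = 17.98718
N = 1000 × √17.98718 ≈ 4,241.1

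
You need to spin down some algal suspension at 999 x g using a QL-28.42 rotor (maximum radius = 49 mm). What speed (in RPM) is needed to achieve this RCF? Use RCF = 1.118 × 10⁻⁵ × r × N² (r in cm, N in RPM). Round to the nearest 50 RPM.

r = 49 mm = 4.9 cm
RCF = 1.118 × 10⁻⁵ × r × N²
999 = 1.118 × 10⁻⁵ × 4.9 × N²
N² = 999 / (5.4782 × 10⁻⁵) = 18,235,917
N ≈ √18,235,917 ≈ 4,270.4

≈ 4250 RPM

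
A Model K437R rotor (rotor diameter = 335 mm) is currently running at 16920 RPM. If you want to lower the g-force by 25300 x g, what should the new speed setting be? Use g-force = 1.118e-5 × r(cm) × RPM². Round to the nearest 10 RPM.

≈ 12300 RPM

r = 335 mm / 2 = 167.5 mm = 16.75 cm
Current RCF = 1.118 × 10⁻⁵ × 16.75 × (16920)² = 1.118 × 10⁻⁵ × 16.75 × 286,286,400 ≈ 53,611.4 × g
Target RCF = 53,611.4 − 25,300 = 28,311.4 × g
N² = 28,311.4 / (18.7265 × 10⁻⁵) = 151,183,617
N ≈ √151,183,617 ≈ 12,295.7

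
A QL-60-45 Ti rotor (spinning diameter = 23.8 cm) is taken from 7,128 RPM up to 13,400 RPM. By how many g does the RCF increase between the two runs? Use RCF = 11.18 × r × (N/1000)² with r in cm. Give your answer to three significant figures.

r = 23.8 / 2 = 11.9 cm
RCF₁ = 11.18 × 11.9 × (7.128)² = 11.18 × 11.9 × 50.808384 ≈ 6,759.6 × g
RCF₂ = 11.18 × 11.9 × (13.4)² = 11.18 × 11.9 × 179.56 ≈ 23,889 × g
Increase = 23,889 − 6,759.6 = 17,129.4

≈ 17100 g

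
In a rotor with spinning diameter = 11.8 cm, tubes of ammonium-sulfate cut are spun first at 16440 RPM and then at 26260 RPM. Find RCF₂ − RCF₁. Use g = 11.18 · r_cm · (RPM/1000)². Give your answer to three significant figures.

≈ 27700 g

r = 11.8 / 2 = 5.9 cm
RCF₁ = 11.18 × 5.9 × (16.44)² = 11.18 × 5.9 × 270.2736 ≈ 17,827.8 × g
RCF₂ = 11.18 × 5.9 × (26.26)² = 11.18 × 5.9 × 689.5876 ≈ 45,486.6 × g
Increase = 45,486.6 − 17,827.8 = 27,658.8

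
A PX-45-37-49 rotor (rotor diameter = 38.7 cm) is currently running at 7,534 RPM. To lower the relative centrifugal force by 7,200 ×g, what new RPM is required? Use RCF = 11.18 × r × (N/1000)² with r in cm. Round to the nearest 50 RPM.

r = 38.7 / 2 = 19.35 cm
Current RCF = 11.18 × 19.35 × (7.534)² = 11.18 × 19.35 × 56.761156 ≈ 12,279.3 × g
Target RCF = 12,279.3 − 7,200 = 5,079.3 × g
(N/1000)² = 5,079.3 / 216.333 = 23.47908
N = 1000 × √23.47908 ≈ 4,845.5

N₂ ≈ 4850 RPM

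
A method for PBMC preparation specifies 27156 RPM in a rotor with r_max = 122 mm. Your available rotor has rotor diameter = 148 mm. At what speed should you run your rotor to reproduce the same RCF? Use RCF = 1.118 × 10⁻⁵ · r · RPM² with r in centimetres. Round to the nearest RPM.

Original rotor: r = 122 mm = 12.2 cm
RCF = 1.118 × 10⁻⁵ × r × N²
RCF_original = 1.118 × 10⁻⁵ × 12.2 × (27156)² = 1.118 × 10⁻⁵ × 12.2 × 737,448,336 ≈ 100,585 × g
Your rotor: r = 148 mm / 2 = 74 mm = 7.4 cm
100,585 = 1.118 × 10⁻⁵ × 7.4 × N²
N² = 100,585 / (8.2732 × 10⁻⁵) = 1,215,793,163
N ≈ √1,215,793,163 ≈ 34,868.2

≈ 34868 RPM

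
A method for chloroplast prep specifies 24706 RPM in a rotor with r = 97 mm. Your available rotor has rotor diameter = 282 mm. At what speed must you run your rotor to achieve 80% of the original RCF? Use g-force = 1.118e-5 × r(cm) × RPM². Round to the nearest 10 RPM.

≈ 18330 RPM

Original rotor: r = 97 mm = 9.7 cm
RCF = 1.118 × 10⁻⁵ × r × N²
RCF_original = 1.118 × 10⁻⁵ × 9.7 × (24706)² = 1.118 × 10⁻⁵ × 9.7 × 610,386,436 ≈ 66,194 × g
Target RCF = 0.8 × 66,194 ≈ 52,955.2 × g
Your rotor: r = 282 mm / 2 = 141 mm = 14.1 cm
52,955.2 = 1.118 × 10⁻⁵ × 14.1 × N²
N² = 52,955.2 / (15.7638 × 10⁻⁵) = 335,929,154
N ≈ √335,929,154 ≈ 18,328.4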